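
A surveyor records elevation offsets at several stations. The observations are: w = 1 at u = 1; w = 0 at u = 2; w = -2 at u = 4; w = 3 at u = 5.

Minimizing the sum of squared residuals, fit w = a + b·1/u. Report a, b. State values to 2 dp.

Compute the Gram sums: Σ1 = 4, Σ1/u = 39/20, Σ1/u·1/u = 541/400.
And Σw = 2, Σ1/u·w = 11/10.
Δ = 4·(541/400) − (39/20)² = 643/400.
a = (2·(541/400) − (39/20)·(11/10))/(643/400) = 224/643; b = (4·(11/10) − (39/20)·2)/(643/400) = 200/643.

a = 0.35, b = 0.31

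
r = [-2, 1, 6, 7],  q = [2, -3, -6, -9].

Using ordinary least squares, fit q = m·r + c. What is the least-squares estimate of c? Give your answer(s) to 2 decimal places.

c = -0.78

XᵀX·[m, c]ᵀ = Xᵀq reads: 90·m + 12·c = -106;  12·m + 4·c = -16.
(Σr·r = 90, Σr = 12, Σ1 = 4, Σr·q = -106, Σq = -16.)
Δ = 90·4 − 12² = 216.
m = ((-106)·4 − 12·(-16))/216 = -29/27; c = (90·(-16) − 12·(-106))/216 = -7/9.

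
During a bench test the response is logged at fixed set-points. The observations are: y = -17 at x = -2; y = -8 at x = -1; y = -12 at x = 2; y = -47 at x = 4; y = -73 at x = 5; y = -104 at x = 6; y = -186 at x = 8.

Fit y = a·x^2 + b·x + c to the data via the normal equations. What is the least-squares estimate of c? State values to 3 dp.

Sums needed: Σx^2·x^2 = 6306, Σx^2·x = 916, Σx^2 = 150, Σx·x = 150, Σx = 22, Σ1 = 7.
Right-hand side: Σx^2·y = -18349, Σx·y = -2647, Σy = -447.
AᵀA·[a, b, c]ᵀ = Aᵀy becomes [[6306, 916, 150]; [916, 150, 22]; [150, 22, 7]]·[a, b, c]ᵀ = [-18349, -2647, -447]ᵀ.
Row-reducing yields a = -549257/183202, b = 205559/183202, c = -287503/91601.

c = -3.139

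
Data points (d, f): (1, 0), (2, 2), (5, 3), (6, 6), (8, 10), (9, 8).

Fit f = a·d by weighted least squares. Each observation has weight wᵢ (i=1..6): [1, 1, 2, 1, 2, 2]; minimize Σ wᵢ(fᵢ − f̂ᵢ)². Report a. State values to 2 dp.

From the data, Σwᵢ·d·d = 381.
For AᵀWf: Σwᵢ·d·f = 374.
So AᵀWA·[a]ᵀ = AᵀWf: [[381]]·[a]ᵀ = [374]ᵀ.
a = 374/381 = 0.981627.

a = 0.98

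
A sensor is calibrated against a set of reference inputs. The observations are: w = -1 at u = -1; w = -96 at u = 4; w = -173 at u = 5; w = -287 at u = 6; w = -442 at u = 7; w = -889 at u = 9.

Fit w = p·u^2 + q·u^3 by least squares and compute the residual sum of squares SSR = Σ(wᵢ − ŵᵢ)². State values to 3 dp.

Setting ∂/∂p … = 0 gives: 11140·p + 87780·q = -109861;  87780·p + 715468·q = -889447.
(Σu^2·u^2 = 11140, Σu^2·u^3 = 87780, Σu^3·u^3 = 715468, Σu^2·w = -109861, Σu^3·w = -889447.)
Δ = 11140·715468 − 87780² = 264985120.
p = ((-109861)·715468 − 87780·(-889447))/264985120 = -16449134/8280785; q = (11140·(-889447) − 87780·(-109861))/264985120 = -6621025/6624628.
Residuals: -431729/33123140, -2087216/8280785, 10550161/6624628, 3260279/8280785, -61339741/33123140, 16684081/33123140; SSR = 213250629/33123140.

SSR = 6.438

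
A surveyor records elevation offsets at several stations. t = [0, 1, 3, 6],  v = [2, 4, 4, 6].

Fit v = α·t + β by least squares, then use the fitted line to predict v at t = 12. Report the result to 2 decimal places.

v̂ = 9.43

The normal equations are: 46·α + 10·β = 52;  10·α + 4·β = 16.
Δ = 46·4 − 10² = 84.
α = (52·4 − 10·16)/84 = 4/7; β = (46·16 − 10·52)/84 = 18/7.
At t = 12: v̂ = (4/7)·(12) + (18/7)·(1) = 66/7.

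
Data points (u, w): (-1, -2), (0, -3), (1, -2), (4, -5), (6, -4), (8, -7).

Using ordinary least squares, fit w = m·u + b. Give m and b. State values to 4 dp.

Entries of MᵀM: Σu·u = 118, Σu = 18, Σ1 = 6.
Moment sums: Σu·w = -100, Σw = -23.
Normal equations: [[118, 18]; [18, 6]]·[m, b]ᵀ = [-100, -23]ᵀ.
Eliminating b: 6·(row 1) − 18·(row 2) gives 384·m = 6·(-100) − 18·(-23) = -186, so m = -31/64.
Then b = ((-23) − 18·(-31/64))/6 = -457/192.

m = -0.4844, b = -2.3802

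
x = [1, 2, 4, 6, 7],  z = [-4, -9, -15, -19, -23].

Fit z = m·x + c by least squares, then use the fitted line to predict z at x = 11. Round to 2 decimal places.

With design matrix A, AᵀA = [[106, 20]; [20, 5]] and Aᵀz = [-357, -70]ᵀ.
Determinant 106·5 − 20² = 130.
m = ((-357)·5 − 20·(-70))/130 = -77/26; c = (106·(-70) − 20·(-357))/130 = -28/13.
At x = 11: ẑ = (-77/26)·(11) + (-28/13)·(1) = -903/26.

ẑ = -34.73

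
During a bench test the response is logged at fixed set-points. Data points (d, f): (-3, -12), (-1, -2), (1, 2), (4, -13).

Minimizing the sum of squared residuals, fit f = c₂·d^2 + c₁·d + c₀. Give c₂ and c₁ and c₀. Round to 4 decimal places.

c₂ = -1.1486, c₁ = 1.0839, c₀ = 1.2318

AᵀA·[c₂, c₁, c₀]ᵀ = Aᵀf reads: 339·c₂ + 37·c₁ + 27·c₀ = -316;  37·c₂ + 27·c₁ + 1·c₀ = -12;  27·c₂ + 1·c₁ + 4·c₀ = -25.
Row-reducing yields c₂ = -3765/3278, c₁ = 323/298, c₀ = 2019/1639.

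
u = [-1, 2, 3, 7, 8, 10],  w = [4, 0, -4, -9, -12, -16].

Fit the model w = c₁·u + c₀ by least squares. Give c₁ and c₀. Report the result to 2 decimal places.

c₁ = -1.80, c₀ = 2.53

With design matrix M, MᵀM = [[227, 29]; [29, 6]] and Mᵀw = [-335, -37]ᵀ.
Eliminating c₀: 6·(row 1) − 29·(row 2) gives 521·c₁ = 6·(-335) − 29·(-37) = -937, so c₁ = -937/521.
Then c₀ = ((-37) − 29·(-937/521))/6 = 1316/521.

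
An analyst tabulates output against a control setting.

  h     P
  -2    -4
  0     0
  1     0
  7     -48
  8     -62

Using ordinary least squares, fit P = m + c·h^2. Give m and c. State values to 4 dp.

Compute the Gram sums: Σ1 = 5, Σh^2 = 118, Σh^2·h^2 = 6514.
For AᵀP: ΣP = -114, Σh^2·P = -6336.
Normal equations: [[5, 118]; [118, 6514]]·[m, c]ᵀ = [-114, -6336]ᵀ.
Eliminating c: 6514·(row 1) − 118·(row 2) gives 18646·m = 6514·(-114) − 118·(-6336) = 5052, so m = 2526/9323.
Then c = ((-6336) − 118·(2526/9323))/6514 = -9114/9323.

m = 0.2709, c = -0.9776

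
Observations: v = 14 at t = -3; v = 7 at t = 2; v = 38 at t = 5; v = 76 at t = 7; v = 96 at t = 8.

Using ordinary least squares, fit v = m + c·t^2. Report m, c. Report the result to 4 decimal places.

The normal system XᵀX·[m, c]ᵀ = Xᵀv is [[5, 151]; [151, 7219]]·[m, c]ᵀ = [231, 10972]ᵀ.
Δ = 5·7219 − 151² = 13294.
m = (231·7219 − 151·10972)/13294 = 10817/13294; c = (5·10972 − 151·231)/13294 = 19979/13294.

m = 0.8137, c = 1.5029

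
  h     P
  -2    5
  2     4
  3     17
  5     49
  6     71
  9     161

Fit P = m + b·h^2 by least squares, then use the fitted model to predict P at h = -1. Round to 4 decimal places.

From the data, Σ1 = 6, Σh^2 = 159, Σh^2·h^2 = 8595.
Moment sums: ΣP = 307, Σh^2·P = 17011.
Normal equations: [[6, 159]; [159, 8595]]·[m, b]ᵀ = [307, 17011]ᵀ.
Determinant 6·8595 − 159² = 26289.
m = (307·8595 − 159·17011)/26289 = -22028/8763; b = (6·17011 − 159·307)/26289 = 5917/2921.
At h = -1: P̂ = (-22028/8763)·(1) + (5917/2921)·(1) = -4277/8763.

P̂ = -0.4881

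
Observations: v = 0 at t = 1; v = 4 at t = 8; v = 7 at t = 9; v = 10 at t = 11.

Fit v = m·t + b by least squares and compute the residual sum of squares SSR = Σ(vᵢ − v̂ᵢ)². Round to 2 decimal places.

SSR = 5.72

From the data, Σt·t = 267, Σt = 29, Σ1 = 4.
For Mᵀv: Σt·v = 205, Σv = 21.
MᵀM·[m, b]ᵀ = Mᵀv becomes [[267, 29]; [29, 4]]·[m, b]ᵀ = [205, 21]ᵀ.
Determinant 267·4 − 29² = 227.
m = (205·4 − 29·21)/227 = 211/227; b = (267·21 − 29·205)/227 = -338/227.
Residuals: 127/227, -442/227, 28/227, 287/227; SSR = 1298/227.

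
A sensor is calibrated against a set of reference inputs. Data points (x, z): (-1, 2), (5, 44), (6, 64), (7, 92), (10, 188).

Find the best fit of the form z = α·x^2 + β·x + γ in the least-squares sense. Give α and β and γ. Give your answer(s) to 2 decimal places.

α = 1.98, β = -0.83, γ = -0.90

Entries of AᵀA: Σx^2·x^2 = 14323, Σx^2·x = 1683, Σx^2 = 211, Σx·x = 211, Σx = 27, Σ1 = 5.
And Σx^2·z = 26714, Σx·z = 3126, Σz = 390.
Solving the 3×3 system (Gaussian elimination) gives α = 71387/36128, β = -29991/36128, γ = -8149/9032.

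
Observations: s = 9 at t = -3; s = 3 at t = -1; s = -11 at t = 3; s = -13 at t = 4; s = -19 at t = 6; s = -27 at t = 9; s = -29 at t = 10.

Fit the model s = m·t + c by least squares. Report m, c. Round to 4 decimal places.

m = -2.9571, c = -0.6000

The normal equations are: 252·m + 28·c = -762;  28·m + 7·c = -87.
Δ = 252·7 − 28² = 980.
m = ((-762)·7 − 28·(-87))/980 = -207/70; c = (252·(-87) − 28·(-762))/980 = -3/5.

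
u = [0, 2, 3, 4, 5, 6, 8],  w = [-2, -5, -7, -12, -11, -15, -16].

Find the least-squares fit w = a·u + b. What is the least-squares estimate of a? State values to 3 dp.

Entries of XᵀX: Σu·u = 154, Σu = 28, Σ1 = 7.
Moment sums: Σu·w = -352, Σw = -68.
Eliminating b: 7·(row 1) − 28·(row 2) gives 294·a = 7·(-352) − 28·(-68) = -560, so a = -40/21.
Then b = ((-68) − 28·(-40/21))/7 = -44/21.

a = -1.905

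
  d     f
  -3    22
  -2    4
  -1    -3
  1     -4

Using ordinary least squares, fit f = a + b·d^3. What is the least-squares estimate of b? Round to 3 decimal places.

With design matrix A, AᵀA = [[4, -35]; [-35, 795]] and Aᵀf = [19, -627]ᵀ.
det = 4·795 − (-35)² = 1955.
a = (19·795 − (-35)·(-627))/1955 = -1368/391; b = (4·(-627) − (-35)·19)/1955 = -1843/1955.

b = -0.943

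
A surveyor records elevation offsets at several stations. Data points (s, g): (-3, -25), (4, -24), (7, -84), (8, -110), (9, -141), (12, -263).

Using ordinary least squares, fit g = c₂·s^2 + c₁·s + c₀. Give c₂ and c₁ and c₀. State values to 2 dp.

AᵀA·[c₂, c₁, c₀]ᵀ = Aᵀg reads: 34131·c₂ + 3349·c₁ + 363·c₀ = -61058;  3349·c₂ + 363·c₁ + 37·c₀ = -5914;  363·c₂ + 37·c₁ + 6·c₀ = -647.
(Σs^2·s^2 = 34131, Σs^2·s = 3349, Σs^2 = 363, Σs·s = 363, Σs = 37, Σ1 = 6, Σs^2·g = -61058, Σs·g = -5914, Σg = -647.)
Inverting the 3×3 Gram matrix, [c₂, c₁, c₀]ᵀ = [-409009/203822, 459953/203822, -35069/101911]ᵀ.

c₂ = -2.01, c₁ = 2.26, c₀ = -0.34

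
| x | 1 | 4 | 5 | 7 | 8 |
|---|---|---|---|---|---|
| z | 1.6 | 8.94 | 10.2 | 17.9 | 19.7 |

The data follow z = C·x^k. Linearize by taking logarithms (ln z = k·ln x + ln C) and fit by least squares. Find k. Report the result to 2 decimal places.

k = 1.21

Let Y = ln z. Fitting Y = k·ln x + ln C by least squares:
XᵀX = [[12.6227, 7.0211]; [7.0211, 5]], rhs = [18.5861, 10.8483]ᵀ  (here Σln x = 7.0211, Σ(ln x)² = 12.6227, Σln z = 10.8483, Σln x·ln z = 18.5861).
Solving (det = 13.8181): k = 1.21313, ln C = 0.46618.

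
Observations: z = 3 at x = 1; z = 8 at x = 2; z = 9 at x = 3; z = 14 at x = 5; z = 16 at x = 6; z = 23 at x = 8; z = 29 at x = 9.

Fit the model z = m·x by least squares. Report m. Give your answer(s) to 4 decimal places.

Entries of MᵀM: Σx·x = 220.
Moment sums: Σx·z = 657.
MᵀM·[m]ᵀ = Mᵀz becomes [[220]]·[m]ᵀ = [657]ᵀ.
m = 657/220 = 2.98636.

m = 2.9864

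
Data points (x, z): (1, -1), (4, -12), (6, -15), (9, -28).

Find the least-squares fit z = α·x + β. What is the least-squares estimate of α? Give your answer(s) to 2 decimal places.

α = -3.26

Setting ∂/∂α … = 0 gives: 134·α + 20·β = -391;  20·α + 4·β = -56.
Eliminating β: 4·(row 1) − 20·(row 2) gives 136·α = 4·(-391) − 20·(-56) = -444, so α = -111/34.
Then β = ((-56) − 20·(-111/34))/4 = 79/34.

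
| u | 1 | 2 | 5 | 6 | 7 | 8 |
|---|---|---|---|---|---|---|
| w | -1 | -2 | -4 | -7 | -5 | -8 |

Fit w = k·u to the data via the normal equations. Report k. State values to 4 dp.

Normal-equation sums: Σu·u = 179.
Right-hand side: Σu·w = -166.
So AᵀA·[k]ᵀ = Aᵀw: [[179]]·[k]ᵀ = [-166]ᵀ.
Hence k = -166 / 179 ≈ -0.927374.

k = -0.9274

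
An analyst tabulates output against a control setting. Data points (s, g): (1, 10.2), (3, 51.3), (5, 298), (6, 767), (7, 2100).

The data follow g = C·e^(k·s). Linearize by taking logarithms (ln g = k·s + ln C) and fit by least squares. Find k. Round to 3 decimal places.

k = 0.885

Linearized form: ln g = k·s + ln C. From the 5 transformed points,
Σs = 22.0000, Σ(s)² = 120.0000, Σln g = 26.2494, Σs·ln g = 136.0237.
Equations: 120.0000·k + 22.0000·ln C = 136.0237;  22.0000·k + 5·ln C = 26.2494.
Δ = 120.0000·5 − (22.0000)² = 116.0000; k = (136.0237·5 − 22.0000·26.2494)/116.0000 = 0.88477, ln C = (120.0000·26.2494 − 22.0000·136.0237)/116.0000 = 1.35690.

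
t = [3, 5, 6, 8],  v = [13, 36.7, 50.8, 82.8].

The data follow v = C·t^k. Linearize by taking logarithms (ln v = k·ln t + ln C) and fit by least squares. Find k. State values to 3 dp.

k = 1.898

Taking logs, ln v = k·ln t + ln C, so regress ln v on ln t.
Σln t = 6.5793, Σ(ln t)² = 11.3317, Σln v = 14.5121, Σln t·ln v = 24.8379.
Normal system: [[11.3317, 6.5793]; [6.5793, 4]]·[k, ln C]ᵀ = [24.8379, 14.5121]ᵀ.
Solving (det = 2.0403): k = 1.89827, ln C = 0.50571.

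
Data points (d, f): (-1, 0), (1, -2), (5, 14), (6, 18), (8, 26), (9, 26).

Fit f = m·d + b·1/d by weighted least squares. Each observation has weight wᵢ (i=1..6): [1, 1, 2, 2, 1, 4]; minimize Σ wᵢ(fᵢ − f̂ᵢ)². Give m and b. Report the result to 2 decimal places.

m = 3.01, b = -3.96

Compute the Gram sums: Σwᵢ·d·d = 512, Σwᵢ·d·1/d = 11, Σwᵢ·1/d·1/d = 285193/129600.
For XᵀWf: Σwᵢ·d·f = 1498, Σwᵢ·1/d·f = 4393/180.
XᵀWX·[m, b]ᵀ = XᵀWf becomes [[512, 11]; [11, 285193/129600]]·[m, b]ᵀ = [1498, 4393/180]ᵀ.
Δ = 512·(285193/129600) − 11² = 2036519/2025.
m = (1498·(285193/129600) − 11·(4393/180))/(2036519/2025) = 196213277/65168608; b = (512·(4393/180) − 11·1498)/(2036519/2025) = -8064270/2036519.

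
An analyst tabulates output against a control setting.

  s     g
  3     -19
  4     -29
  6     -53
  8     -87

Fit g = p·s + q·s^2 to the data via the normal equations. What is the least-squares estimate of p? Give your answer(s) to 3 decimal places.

p = -3.470

The normal system XᵀX·[p, q]ᵀ = Xᵀg is [[125, 819]; [819, 5729]]·[p, q]ᵀ = [-1187, -8111]ᵀ.
Eliminating q: 5729·(row 1) − 819·(row 2) gives 45364·p = 5729·(-1187) − 819·(-8111) = -157414, so p = -78707/22682.
Then q = ((-8111) − 819·(-78707/22682))/5729 = -20861/22682.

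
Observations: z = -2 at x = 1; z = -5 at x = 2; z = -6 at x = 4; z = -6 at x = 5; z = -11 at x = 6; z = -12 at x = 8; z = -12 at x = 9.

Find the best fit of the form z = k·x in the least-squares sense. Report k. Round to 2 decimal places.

From the data, Σx·x = 227.
Right-hand side: Σx·z = -336.
So MᵀM·[k]ᵀ = Mᵀz: [[227]]·[k]ᵀ = [-336]ᵀ.
Hence k = -336 / 227 ≈ -1.48018.

k = -1.48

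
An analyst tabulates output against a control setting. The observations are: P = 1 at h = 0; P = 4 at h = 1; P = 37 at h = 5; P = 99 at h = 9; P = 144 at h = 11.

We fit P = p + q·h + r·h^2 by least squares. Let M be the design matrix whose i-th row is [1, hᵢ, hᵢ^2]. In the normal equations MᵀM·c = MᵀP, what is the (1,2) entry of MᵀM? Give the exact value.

Row 1 ↔ basis 1, column 2 ↔ basis h, so (MᵀM)_{1,2} = Σᵢ h = (1)·(0) + (1)·(1) + (1)·(5) + (1)·(9) + (1)·(11) = 26.

26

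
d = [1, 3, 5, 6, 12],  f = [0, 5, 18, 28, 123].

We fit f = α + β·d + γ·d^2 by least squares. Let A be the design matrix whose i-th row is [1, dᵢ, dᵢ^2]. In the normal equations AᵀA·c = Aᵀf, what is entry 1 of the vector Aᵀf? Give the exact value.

174

Entry 1 ↔ basis 1, so (Aᵀf)_{1} = Σᵢ fᵢ = (1)·(0) + (1)·(5) + (1)·(18) + (1)·(28) + (1)·(123) = 174.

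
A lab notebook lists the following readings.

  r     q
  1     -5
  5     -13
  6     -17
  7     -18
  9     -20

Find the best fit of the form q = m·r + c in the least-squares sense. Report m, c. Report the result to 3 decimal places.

Normal-equation sums: Σr·r = 192, Σr = 28, Σ1 = 5.
For Aᵀq: Σr·q = -478, Σq = -73.
det = 192·5 − 28² = 176.
m = ((-478)·5 − 28·(-73))/176 = -173/88; c = (192·(-73) − 28·(-478))/176 = -79/22.

m = -1.966, c = -3.591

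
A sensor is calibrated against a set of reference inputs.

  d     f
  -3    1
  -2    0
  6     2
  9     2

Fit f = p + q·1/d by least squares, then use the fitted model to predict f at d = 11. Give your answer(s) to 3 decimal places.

Setting ∂/∂p … = 0 gives: 4·p + (-5/9)·q = 5;  (-5/9)·p + (65/162)·q = 2/9.
(Σ1 = 4, Σ1/d = -5/9, Σ1/d·1/d = 65/162, Σf = 5, Σ1/d·f = 2/9.)
Eliminating q: (65/162)·(row 1) − (-5/9)·(row 2) gives (35/27)·p = (65/162)·5 − (-5/9)·(2/9) = 115/54, so p = 23/14.
Then q = ((2/9) − (-5/9)·(23/14))/(65/162) = 99/35.
At d = 11: f̂ = (23/14)·(1) + (99/35)·(1/11) = 19/10.

f̂ = 1.900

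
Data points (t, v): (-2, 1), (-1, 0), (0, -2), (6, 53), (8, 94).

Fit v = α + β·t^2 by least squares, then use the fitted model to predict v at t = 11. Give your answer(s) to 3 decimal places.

XᵀX·[α, β]ᵀ = Xᵀv reads: 5·α + 105·β = 146;  105·α + 5409·β = 7928.
Eliminating β: 5409·(row 1) − 105·(row 2) gives 16020·α = 5409·146 − 105·7928 = -42726, so α = -7121/2670.
Then β = (7928 − 105·(-7121/2670))/5409 = 2431/1602.
At t = 11: v̂ = (-7121/2670)·(1) + (2431/1602)·(121) = 724696/4005.

v̂ = 180.948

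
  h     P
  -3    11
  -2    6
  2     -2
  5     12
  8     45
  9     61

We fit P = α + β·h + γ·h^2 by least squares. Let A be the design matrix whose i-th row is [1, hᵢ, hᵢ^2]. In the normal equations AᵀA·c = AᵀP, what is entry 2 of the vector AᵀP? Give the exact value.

920

Entry 2 ↔ basis h, so (AᵀP)_{2} = Σᵢ (h)·Pᵢ = (-3)·(11) + (-2)·(6) + (2)·(-2) + (5)·(12) + (8)·(45) + (9)·(61) = 920.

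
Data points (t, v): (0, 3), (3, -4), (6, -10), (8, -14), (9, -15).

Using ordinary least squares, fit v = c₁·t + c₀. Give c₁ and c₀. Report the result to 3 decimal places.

XᵀX·[c₁, c₀]ᵀ = Xᵀv reads: 190·c₁ + 26·c₀ = -319;  26·c₁ + 5·c₀ = -40.
(Σt·t = 190, Σt = 26, Σ1 = 5, Σt·v = -319, Σv = -40.)
Eliminating c₀: 5·(row 1) − 26·(row 2) gives 274·c₁ = 5·(-319) − 26·(-40) = -555, so c₁ = -555/274.
Then c₀ = ((-40) − 26·(-555/274))/5 = 347/137.

c₁ = -2.026, c₀ = 2.533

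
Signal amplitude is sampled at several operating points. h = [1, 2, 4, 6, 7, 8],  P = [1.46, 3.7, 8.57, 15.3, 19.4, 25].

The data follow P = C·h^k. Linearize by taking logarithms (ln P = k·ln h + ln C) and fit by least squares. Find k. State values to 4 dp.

Let Y = ln P. Fitting Y = k·ln h + ln C by least squares:
XᵀX = [[13.7233, 7.8966]; [7.8966, 6]], rhs = [21.2363, 12.7470]ᵀ  (here Σln h = 7.8966, Σ(ln h)² = 13.7233, Σln P = 12.7470, Σln h·ln P = 21.2363).
Slope k = (n·Σln h·ln P − Σln h·Σln P)/(n·Σ(ln h)² − (Σln h)²) = (6·21.2363 − 7.8966·12.7470)/19.9843 = 1.33905; ln C = (Σln P − k·Σln h)/n = 0.36219.

k = 1.3390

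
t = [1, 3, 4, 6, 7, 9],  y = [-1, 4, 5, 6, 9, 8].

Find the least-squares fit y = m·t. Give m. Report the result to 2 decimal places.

m = 1.05

Setting ∂/∂m … = 0 gives: 192·m = 202.
Hence m = 202 / 192 ≈ 1.05208.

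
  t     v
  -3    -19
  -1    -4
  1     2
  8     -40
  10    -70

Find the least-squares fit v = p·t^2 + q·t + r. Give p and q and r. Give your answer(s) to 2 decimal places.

p = -1.02, q = 3.19, r = -0.09

Compute the Gram sums: Σt^2·t^2 = 14179, Σt^2·t = 1485, Σt^2 = 175, Σt·t = 175, Σt = 15, Σ1 = 5.
Right-hand side: Σt^2·v = -9733, Σt·v = -957, Σv = -131.
Normal equations: [[14179, 1485, 175]; [1485, 175, 15]; [175, 15, 5]]·[p, q, r]ᵀ = [-9733, -957, -131]ᵀ.
Row-reducing yields p = -6390/6271, q = 99906/31355, r = -2969/31355.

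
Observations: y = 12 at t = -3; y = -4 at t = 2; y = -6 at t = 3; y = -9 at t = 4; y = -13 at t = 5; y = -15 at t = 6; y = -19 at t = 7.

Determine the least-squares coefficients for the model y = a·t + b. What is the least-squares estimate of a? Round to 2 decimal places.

The normal system XᵀX·[a, b]ᵀ = Xᵀy is [[148, 24]; [24, 7]]·[a, b]ᵀ = [-386, -54]ᵀ.
Eliminating b: 7·(row 1) − 24·(row 2) gives 460·a = 7·(-386) − 24·(-54) = -1406, so a = -703/230.
Then b = ((-54) − 24·(-703/230))/7 = 318/115.

a = -3.06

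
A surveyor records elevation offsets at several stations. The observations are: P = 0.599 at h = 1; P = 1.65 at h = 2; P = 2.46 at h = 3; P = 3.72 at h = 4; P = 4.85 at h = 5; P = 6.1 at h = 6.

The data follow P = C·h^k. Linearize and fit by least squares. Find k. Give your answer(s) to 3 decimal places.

k = 1.280

Let Y = ln P. Fitting Y = k·ln h + ln C by least squares:
AᵀA = [[9.4099, 6.5793]; [6.5793, 6]], rhs = [8.9385, 5.5894]ᵀ  (here Σln h = 6.5793, Σ(ln h)² = 9.4099, Σln P = 5.5894, Σln h·ln P = 8.9385).
Δ = 9.4099·6 − (6.5793)² = 13.1729; k = (8.9385·6 − 6.5793·5.5894)/13.1729 = 1.27967, ln C = (9.4099·5.5894 − 6.5793·8.9385)/13.1729 = -0.47164.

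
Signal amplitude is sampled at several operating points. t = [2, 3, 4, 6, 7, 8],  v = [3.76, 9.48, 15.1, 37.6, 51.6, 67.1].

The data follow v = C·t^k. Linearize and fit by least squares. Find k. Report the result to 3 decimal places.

Let Y = ln v. Fitting Y = k·ln t + ln C by least squares:
XᵀX = [[14.9303, 8.9952]; [8.9952, 6]], rhs = [30.0713, 18.0650]ᵀ  (here Σln t = 8.9952, Σ(ln t)² = 14.9303, Σln v = 18.0650, Σln t·ln v = 30.0713).
Δ = 14.9303·6 − (8.9952)² = 8.6686; k = (30.0713·6 − 8.9952·18.0650)/8.6686 = 2.06843, ln C = (14.9303·18.0650 − 8.9952·30.0713)/8.6686 = -0.09014.

k = 2.068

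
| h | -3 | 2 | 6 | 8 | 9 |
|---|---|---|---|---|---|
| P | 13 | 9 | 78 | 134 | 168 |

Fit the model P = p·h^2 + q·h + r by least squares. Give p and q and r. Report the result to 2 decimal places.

The normal equations are: 12050·p + 1438·q + 194·r = 25145;  1438·p + 194·q + 22·r = 3031;  194·p + 22·q + 5·r = 402.
Row-reducing yields p = 19831/10218, q = 6728/5109, r = -1187/1703.

p = 1.94, q = 1.32, r = -0.70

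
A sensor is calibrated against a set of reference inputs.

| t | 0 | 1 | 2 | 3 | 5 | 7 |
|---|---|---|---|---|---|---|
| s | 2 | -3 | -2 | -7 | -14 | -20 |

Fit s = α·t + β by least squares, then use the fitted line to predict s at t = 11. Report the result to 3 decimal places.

With design matrix A, AᵀA = [[88, 18]; [18, 6]] and Aᵀs = [-238, -44]ᵀ.
det = 88·6 − 18² = 204.
α = ((-238)·6 − 18·(-44))/204 = -53/17; β = (88·(-44) − 18·(-238))/204 = 103/51.
At t = 11: ŝ = (-53/17)·(11) + (103/51)·(1) = -1646/51.

ŝ = -32.275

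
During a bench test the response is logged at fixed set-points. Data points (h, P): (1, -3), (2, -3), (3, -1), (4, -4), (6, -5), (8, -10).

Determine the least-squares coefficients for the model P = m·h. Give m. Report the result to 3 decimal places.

Normal-equation sums: Σh·h = 130.
And Σh·P = -138.
m = (-138)/130 = -1.06154.

m = -1.062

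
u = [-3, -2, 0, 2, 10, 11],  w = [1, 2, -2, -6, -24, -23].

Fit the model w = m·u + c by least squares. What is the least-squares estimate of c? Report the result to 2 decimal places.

XᵀX·[m, c]ᵀ = Xᵀw reads: 238·m + 18·c = -512;  18·m + 6·c = -52.
Determinant 238·6 − 18² = 1104.
m = ((-512)·6 − 18·(-52))/1104 = -89/46; c = (238·(-52) − 18·(-512))/1104 = -395/138.

c = -2.86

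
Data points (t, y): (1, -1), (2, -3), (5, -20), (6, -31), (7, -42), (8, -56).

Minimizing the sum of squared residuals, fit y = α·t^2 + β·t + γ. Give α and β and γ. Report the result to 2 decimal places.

Normal-equation sums: Σt^2·t^2 = 8435, Σt^2·t = 1205, Σt^2 = 179, Σt·t = 179, Σt = 29, Σ1 = 6.
Right-hand side: Σt^2·y = -7271, Σt·y = -1035, Σy = -153.
So MᵀM·[α, β, γ]ᵀ = Mᵀy: [[8435, 1205, 179]; [1205, 179, 29]; [179, 29, 6]]·[α, β, γ]ᵀ = [-7271, -1035, -153]ᵀ.
Solving the 3×3 system (Gaussian elimination) gives α = -14045/14088, β = 15707/14088, γ = -673/587.

α = -1.00, β = 1.11, γ = -1.15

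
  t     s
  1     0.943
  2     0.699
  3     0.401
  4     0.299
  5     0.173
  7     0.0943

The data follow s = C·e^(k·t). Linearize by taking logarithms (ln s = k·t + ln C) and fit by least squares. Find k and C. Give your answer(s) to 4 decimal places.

k = -0.3964, C = 1.4115

With ln sᵢ as the transformed response and tᵢ as the regressor:
AᵀA = [[104.0000, 22.0000]; [22.0000, 6]], rhs = [-33.6468, -6.6536]ᵀ  (here Σt = 22.0000, Σ(t)² = 104.0000, Σln s = -6.6536, Σt·ln s = -33.6468).
Δ = 104.0000·6 − (22.0000)² = 140.0000; k = (-33.6468·6 − 22.0000·-6.6536)/140.0000 = -0.39643, ln C = (104.0000·-6.6536 − 22.0000·-33.6468)/140.0000 = 0.34465, so C = exp(0.34465) = 1.41149.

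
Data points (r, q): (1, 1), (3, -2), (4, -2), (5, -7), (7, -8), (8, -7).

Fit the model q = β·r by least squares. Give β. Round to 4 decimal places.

XᵀX·[β]ᵀ = Xᵀq reads: 164·β = -160.
(Σr·r = 164, Σr·q = -160.)
β = (-160)/164 = -0.97561.

β = -0.9756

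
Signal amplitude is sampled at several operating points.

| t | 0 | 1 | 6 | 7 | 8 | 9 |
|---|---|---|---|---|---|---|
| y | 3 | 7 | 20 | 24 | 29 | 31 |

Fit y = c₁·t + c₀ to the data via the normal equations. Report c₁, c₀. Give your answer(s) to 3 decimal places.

c₁ = 3.064, c₀ = 3.172

Setting ∂/∂c₁ … = 0 gives: 231·c₁ + 31·c₀ = 806;  31·c₁ + 6·c₀ = 114.
Eliminating c₀: 6·(row 1) − 31·(row 2) gives 425·c₁ = 6·806 − 31·114 = 1302, so c₁ = 1302/425.
Then c₀ = (114 − 31·(1302/425))/6 = 1348/425.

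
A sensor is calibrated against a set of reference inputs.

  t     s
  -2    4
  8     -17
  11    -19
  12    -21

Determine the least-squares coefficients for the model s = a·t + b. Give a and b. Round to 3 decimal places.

Sums needed: Σt·t = 333, Σt = 29, Σ1 = 4.
For Mᵀs: Σt·s = -605, Σs = -53.
MᵀM·[a, b]ᵀ = Mᵀs becomes [[333, 29]; [29, 4]]·[a, b]ᵀ = [-605, -53]ᵀ.
Eliminating b: 4·(row 1) − 29·(row 2) gives 491·a = 4·(-605) − 29·(-53) = -883, so a = -883/491.
Then b = ((-53) − 29·(-883/491))/4 = -104/491.

a = -1.798, b = -0.212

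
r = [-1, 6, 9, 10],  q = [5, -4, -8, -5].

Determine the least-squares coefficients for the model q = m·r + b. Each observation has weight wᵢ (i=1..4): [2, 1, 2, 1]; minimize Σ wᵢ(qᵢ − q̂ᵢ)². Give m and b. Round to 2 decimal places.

m = -1.14, b = 3.60

Setting ∂/∂m … = 0 gives: 300·m + 32·b = -228;  32·m + 6·b = -15.
Δ = 300·6 − 32² = 776.
m = ((-228)·6 − 32·(-15))/776 = -111/97; b = (300·(-15) − 32·(-228))/776 = 699/194.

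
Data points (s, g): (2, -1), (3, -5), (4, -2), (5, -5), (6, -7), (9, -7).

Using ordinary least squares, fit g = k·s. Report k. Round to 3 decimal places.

Compute the Gram sums: Σs·s = 171.
Moment sums: Σs·g = -155.
So MᵀM·[k]ᵀ = Mᵀg: [[171]]·[k]ᵀ = [-155]ᵀ.
Hence k = -155 / 171 ≈ -0.906433.

k = -0.906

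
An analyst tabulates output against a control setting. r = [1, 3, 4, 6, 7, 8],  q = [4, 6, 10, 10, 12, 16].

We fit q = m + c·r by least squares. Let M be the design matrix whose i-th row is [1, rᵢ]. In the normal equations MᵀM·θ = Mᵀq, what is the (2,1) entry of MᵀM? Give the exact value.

29

Row 2 ↔ basis r, column 1 ↔ basis 1, so (MᵀM)_{2,1} = Σᵢ r = (1)·(1) + (3)·(1) + (4)·(1) + (6)·(1) + (7)·(1) + (8)·(1) = 29.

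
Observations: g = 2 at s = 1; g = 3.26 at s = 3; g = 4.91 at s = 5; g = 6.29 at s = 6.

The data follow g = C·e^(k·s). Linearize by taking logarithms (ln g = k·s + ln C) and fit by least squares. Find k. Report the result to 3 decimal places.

k = 0.226

With ln gᵢ as the transformed response and sᵢ as the regressor:
AᵀA = [[71.0000, 15.0000]; [15.0000, 4]], rhs = [23.2285, 5.3051]ᵀ  (here Σs = 15.0000, Σ(s)² = 71.0000, Σln g = 5.3051, Σs·ln g = 23.2285).
Δ = 71.0000·4 − (15.0000)² = 59.0000; k = (23.2285·4 − 15.0000·5.3051)/59.0000 = 0.22605, ln C = (71.0000·5.3051 − 15.0000·23.2285)/59.0000 = 0.47857.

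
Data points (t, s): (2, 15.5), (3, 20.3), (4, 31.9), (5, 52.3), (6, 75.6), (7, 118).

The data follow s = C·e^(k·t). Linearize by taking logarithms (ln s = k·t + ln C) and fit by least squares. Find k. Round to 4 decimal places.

Taking logs, ln s = k·t + ln C, so regress ln s on t.
Σt = 27.0000, Σ(t)² = 139.0000, Σln s = 22.2672, Σt·ln s = 107.4965.
Equations: 139.0000·k + 27.0000·ln C = 107.4965;  27.0000·k + 6·ln C = 22.2672.
Solving (det = 105.0000): k = 0.41680, ln C = 1.83559.

k = 0.4168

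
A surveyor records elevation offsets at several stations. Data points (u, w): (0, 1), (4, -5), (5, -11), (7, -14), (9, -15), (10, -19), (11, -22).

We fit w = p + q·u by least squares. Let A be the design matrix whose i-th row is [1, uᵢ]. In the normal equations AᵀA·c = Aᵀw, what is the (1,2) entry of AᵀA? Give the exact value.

46

Row 1 ↔ basis 1, column 2 ↔ basis u, so (AᵀA)_{1,2} = Σᵢ u = (1)·(0) + (1)·(4) + (1)·(5) + (1)·(7) + (1)·(9) + (1)·(10) + (1)·(11) = 46.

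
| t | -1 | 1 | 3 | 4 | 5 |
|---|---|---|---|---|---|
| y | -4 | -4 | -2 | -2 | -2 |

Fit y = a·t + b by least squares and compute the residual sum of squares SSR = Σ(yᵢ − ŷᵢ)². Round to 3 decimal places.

SSR = 0.828

The normal system MᵀM·[a, b]ᵀ = Mᵀy is [[52, 12]; [12, 5]]·[a, b]ᵀ = [-24, -14]ᵀ.
det = 52·5 − 12² = 116.
a = ((-24)·5 − 12·(-14))/116 = 12/29; b = (52·(-14) − 12·(-24))/116 = -110/29.
Residuals: 6/29, -18/29, 16/29, 4/29, -8/29; SSR = 24/29.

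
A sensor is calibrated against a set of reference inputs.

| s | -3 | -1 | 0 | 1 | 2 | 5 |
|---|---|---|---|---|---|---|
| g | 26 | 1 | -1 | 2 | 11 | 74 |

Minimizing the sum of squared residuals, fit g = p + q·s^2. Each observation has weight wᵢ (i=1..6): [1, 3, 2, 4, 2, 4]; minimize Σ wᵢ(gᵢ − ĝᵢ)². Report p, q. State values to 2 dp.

p = -1.28, q = 3.01

With design matrix X, XᵀWX = [[16, 124]; [124, 2620]] and XᵀWg = [353, 7733]ᵀ.
det = 16·2620 − 124² = 26544.
p = (353·2620 − 124·7733)/26544 = -709/553; q = (16·7733 − 124·353)/26544 = 6663/2212.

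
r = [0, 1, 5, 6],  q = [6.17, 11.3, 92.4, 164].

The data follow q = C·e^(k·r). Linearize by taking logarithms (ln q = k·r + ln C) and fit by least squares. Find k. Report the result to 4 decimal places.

k = 0.5401

Let Y = ln q. Fitting Y = k·r + ln C by least squares:
Sums: Σr = 12.0000, Σ(r)² = 62.0000, Σln q = 13.8705, Σr·ln q = 55.6546.
Normal system: [[62.0000, 12.0000]; [12.0000, 4]]·[k, ln C]ᵀ = [55.6546, 13.8705]ᵀ.
Solving (det = 104.0000): k = 0.54012, ln C = 1.84726.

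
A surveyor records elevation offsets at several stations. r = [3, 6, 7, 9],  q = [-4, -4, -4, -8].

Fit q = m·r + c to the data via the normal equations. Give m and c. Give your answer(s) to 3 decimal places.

From the data, Σr·r = 175, Σr = 25, Σ1 = 4.
Moment sums: Σr·q = -136, Σq = -20.
MᵀM·[m, c]ᵀ = Mᵀq becomes [[175, 25]; [25, 4]]·[m, c]ᵀ = [-136, -20]ᵀ.
Eliminating c: 4·(row 1) − 25·(row 2) gives 75·m = 4·(-136) − 25·(-20) = -44, so m = -44/75.
Then c = ((-20) − 25·(-44/75))/4 = -4/3.

m = -0.587, c = -1.333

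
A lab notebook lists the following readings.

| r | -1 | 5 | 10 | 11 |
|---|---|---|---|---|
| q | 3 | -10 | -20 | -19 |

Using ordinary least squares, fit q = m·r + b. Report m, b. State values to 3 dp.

m = -1.923, b = 0.518

Setting ∂/∂m … = 0 gives: 247·m + 25·b = -462;  25·m + 4·b = -46.
(Σr·r = 247, Σr = 25, Σ1 = 4, Σr·q = -462, Σq = -46.)
det = 247·4 − 25² = 363.
m = ((-462)·4 − 25·(-46))/363 = -698/363; b = (247·(-46) − 25·(-462))/363 = 188/363.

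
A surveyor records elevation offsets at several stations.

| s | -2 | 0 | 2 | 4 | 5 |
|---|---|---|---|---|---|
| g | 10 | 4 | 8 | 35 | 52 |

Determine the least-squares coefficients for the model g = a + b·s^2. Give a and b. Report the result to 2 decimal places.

a = 2.24, b = 2.00

Forming AᵀA = [[5, 49]; [49, 913]] and Aᵀg = [109, 1932]ᵀ gives AᵀA·[a, b]ᵀ = Aᵀg.
Eliminating b: 913·(row 1) − 49·(row 2) gives 2164·a = 913·109 − 49·1932 = 4849, so a = 4849/2164.
Then b = (1932 − 49·(4849/2164))/913 = 4319/2164.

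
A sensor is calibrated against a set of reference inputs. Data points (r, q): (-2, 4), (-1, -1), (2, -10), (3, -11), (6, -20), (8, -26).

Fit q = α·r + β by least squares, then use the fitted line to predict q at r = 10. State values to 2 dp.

q̂ = -31.82

From the data, Σr·r = 118, Σr = 16, Σ1 = 6.
Moment sums: Σr·q = -388, Σq = -64.
Eliminating β: 6·(row 1) − 16·(row 2) gives 452·α = 6·(-388) − 16·(-64) = -1304, so α = -326/113.
Then β = ((-64) − 16·(-326/113))/6 = -336/113.
At r = 10: q̂ = (-326/113)·(10) + (-336/113)·(1) = -3596/113.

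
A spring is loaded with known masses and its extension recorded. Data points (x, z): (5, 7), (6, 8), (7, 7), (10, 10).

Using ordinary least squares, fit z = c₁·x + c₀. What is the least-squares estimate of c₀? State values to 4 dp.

c₀ = 4.0000

With design matrix M, MᵀM = [[210, 28]; [28, 4]] and Mᵀz = [232, 32]ᵀ.
Eliminating c₀: 4·(row 1) − 28·(row 2) gives 56·c₁ = 4·232 − 28·32 = 32, so c₁ = 4/7.
Then c₀ = (32 − 28·(4/7))/4 = 4.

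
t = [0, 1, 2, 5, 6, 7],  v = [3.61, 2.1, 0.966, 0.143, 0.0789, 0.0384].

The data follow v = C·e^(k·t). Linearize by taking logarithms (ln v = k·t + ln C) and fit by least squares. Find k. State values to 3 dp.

Linearized form: ln v = k·t + ln C. From the 6 transformed points,
AᵀA = [[115.0000, 21.0000]; [21.0000, 6]], rhs = [-47.1071, -5.7531]ᵀ  (here Σt = 21.0000, Σ(t)² = 115.0000, Σln v = -5.7531, Σt·ln v = -47.1071).
Solving (det = 249.0000): k = -0.64991, ln C = 1.31582.

k = -0.650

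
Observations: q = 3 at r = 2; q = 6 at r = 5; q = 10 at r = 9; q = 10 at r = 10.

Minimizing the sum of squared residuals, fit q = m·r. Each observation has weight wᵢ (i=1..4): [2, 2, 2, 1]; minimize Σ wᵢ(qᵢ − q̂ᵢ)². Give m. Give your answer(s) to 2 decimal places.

The normal system XᵀWX·[m]ᵀ = XᵀWq is [[320]]·[m]ᵀ = [352]ᵀ.
m = 352/320 = 1.1.

m = 1.10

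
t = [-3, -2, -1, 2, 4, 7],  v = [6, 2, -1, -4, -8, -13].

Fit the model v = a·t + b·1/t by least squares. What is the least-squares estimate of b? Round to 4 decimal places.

b = 2.4842

From the data, Σt·t = 83, Σt·1/t = 6, Σ1/t·1/t = 11953/7056.
Moment sums: Σt·v = -152, Σ1/t·v = -55/7.
So MᵀM·[a, b]ᵀ = Mᵀv: [[83, 6]; [6, 11953/7056]]·[a, b]ᵀ = [-152, -55/7]ᵀ.
det = 83·(11953/7056) − 6² = 738083/7056.
a = ((-152)·(11953/7056) − 6·(-55/7))/(738083/7056) = -1484216/738083; b = (83·(-55/7) − 6·(-152))/(738083/7056) = 1833552/738083.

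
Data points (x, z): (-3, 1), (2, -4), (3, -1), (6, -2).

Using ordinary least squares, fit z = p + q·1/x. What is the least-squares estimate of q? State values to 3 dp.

Entries of AᵀA: Σ1 = 4, Σ1/x = 2/3, Σ1/x·1/x = 1/2.
For Aᵀz: Σz = -6, Σ1/x·z = -3.
AᵀA·[p, q]ᵀ = Aᵀz becomes [[4, 2/3]; [2/3, 1/2]]·[p, q]ᵀ = [-6, -3]ᵀ.
Eliminating q: (1/2)·(row 1) − (2/3)·(row 2) gives (14/9)·p = (1/2)·(-6) − (2/3)·(-3) = -1, so p = -9/14.
Then q = ((-3) − (2/3)·(-9/14))/(1/2) = -36/7.

q = -5.143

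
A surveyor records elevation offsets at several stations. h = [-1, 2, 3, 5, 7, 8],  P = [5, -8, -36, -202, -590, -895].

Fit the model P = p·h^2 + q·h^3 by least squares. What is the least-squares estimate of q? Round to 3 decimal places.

With design matrix A, AᵀA = [[7220, 52974]; [52974, 396212]] and AᵀP = [-91591, -686901]ᵀ.
Eliminating q: 396212·(row 1) − 52974·(row 2) gives 54405964·p = 396212·(-91591) − 52974·(-686901) = 98440282, so p = 49220141/27202982.
Then q = ((-686901) − 52974·(49220141/27202982))/396212 = -53741793/27202982.

q = -1.976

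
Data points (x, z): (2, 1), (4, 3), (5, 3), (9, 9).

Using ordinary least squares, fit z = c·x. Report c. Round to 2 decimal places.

c = 0.87

Forming MᵀM = [[126]] and Mᵀz = [110]ᵀ gives MᵀM·[c]ᵀ = Mᵀz.
c = 110/126 = 0.873016.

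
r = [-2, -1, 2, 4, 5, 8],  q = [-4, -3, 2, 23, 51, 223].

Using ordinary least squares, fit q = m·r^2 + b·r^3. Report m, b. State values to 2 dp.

Compute the Gram sums: Σr^2·r^2 = 5010, Σr^2·r^3 = 36916, Σr^3·r^3 = 281994.
Moment sums: Σr^2·q = 15904, Σr^3·q = 122074.
Δ = 5010·281994 − 36916² = 49998884.
m = (15904·281994 − 36916·122074)/49998884 = -5412802/12499721; b = (5010·122074 − 36916·15904)/49998884 = 6119669/12499721.

m = -0.43, b = 0.49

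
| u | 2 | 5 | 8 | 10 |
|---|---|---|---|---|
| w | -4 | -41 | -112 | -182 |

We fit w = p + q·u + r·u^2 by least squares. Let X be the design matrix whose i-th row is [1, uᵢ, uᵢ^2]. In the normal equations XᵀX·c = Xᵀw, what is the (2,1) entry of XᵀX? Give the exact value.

25

Row 2 ↔ basis u, column 1 ↔ basis 1, so (XᵀX)_{2,1} = Σᵢ u = (2)·(1) + (5)·(1) + (8)·(1) + (10)·(1) = 25.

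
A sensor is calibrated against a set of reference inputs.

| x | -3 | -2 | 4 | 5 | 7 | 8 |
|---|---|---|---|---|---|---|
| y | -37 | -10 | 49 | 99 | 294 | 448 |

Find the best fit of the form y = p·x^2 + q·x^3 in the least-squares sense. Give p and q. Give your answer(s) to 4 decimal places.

Sums needed: Σx^2·x^2 = 7475, Σx^2·x^3 = 53449, Σx^3·x^3 = 400307.
Right-hand side: Σx^2·y = 45964, Σx^3·y = 346808.
Determinant 7475·400307 − 53449² = 135499224.
p = (45964·400307 − 53449·346808)/135499224 = -11402487/11291602; q = (7475·346808 − 53449·45964)/135499224 = 11304997/11291602.

p = -1.0098, q = 1.0012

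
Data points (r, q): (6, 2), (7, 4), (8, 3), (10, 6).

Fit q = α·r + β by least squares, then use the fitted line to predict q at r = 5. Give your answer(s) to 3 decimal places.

q̂ = 1.314

The normal system AᵀA·[α, β]ᵀ = Aᵀq is [[249, 31]; [31, 4]]·[α, β]ᵀ = [124, 15]ᵀ.
Δ = 249·4 − 31² = 35.
α = (124·4 − 31·15)/35 = 31/35; β = (249·15 − 31·124)/35 = -109/35.
At r = 5: q̂ = (31/35)·(5) + (-109/35)·(1) = 46/35.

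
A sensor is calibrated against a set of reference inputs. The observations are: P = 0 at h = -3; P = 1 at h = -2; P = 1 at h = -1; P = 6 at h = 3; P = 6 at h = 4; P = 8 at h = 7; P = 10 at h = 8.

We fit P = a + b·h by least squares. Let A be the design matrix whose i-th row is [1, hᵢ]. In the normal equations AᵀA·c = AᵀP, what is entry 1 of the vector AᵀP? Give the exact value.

32

Entry 1 ↔ basis 1, so (AᵀP)_{1} = Σᵢ Pᵢ = (1)·(0) + (1)·(1) + (1)·(1) + (1)·(6) + (1)·(6) + (1)·(8) + (1)·(10) = 32.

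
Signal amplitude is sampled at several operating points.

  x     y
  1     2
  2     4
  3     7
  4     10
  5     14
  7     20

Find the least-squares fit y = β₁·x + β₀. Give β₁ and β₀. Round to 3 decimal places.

The normal equations are: 104·β₁ + 22·β₀ = 281;  22·β₁ + 6·β₀ = 57.
(Σx·x = 104, Σx = 22, Σ1 = 6, Σx·y = 281, Σy = 57.)
Determinant 104·6 − 22² = 140.
β₁ = (281·6 − 22·57)/140 = 108/35; β₀ = (104·57 − 22·281)/140 = -127/70.

β₁ = 3.086, β₀ = -1.814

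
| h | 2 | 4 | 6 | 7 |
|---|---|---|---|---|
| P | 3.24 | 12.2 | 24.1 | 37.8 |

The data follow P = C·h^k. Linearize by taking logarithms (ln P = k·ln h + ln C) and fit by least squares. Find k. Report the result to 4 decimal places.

k = 1.9104

Linearized form: ln P = k·ln h + ln C. From the 4 transformed points,
XᵀX = [[9.3992, 5.8171]; [5.8171, 4]], rhs = [17.0525, 10.4915]ᵀ  (here Σln h = 5.8171, Σ(ln h)² = 9.3992, Σln P = 10.4915, Σln h·ln P = 17.0525).
Δ = 9.3992·4 − (5.8171)² = 3.7582; k = (17.0525·4 − 5.8171·10.4915)/3.7582 = 1.91038, ln C = (9.3992·10.4915 − 5.8171·17.0525)/3.7582 = -0.15535.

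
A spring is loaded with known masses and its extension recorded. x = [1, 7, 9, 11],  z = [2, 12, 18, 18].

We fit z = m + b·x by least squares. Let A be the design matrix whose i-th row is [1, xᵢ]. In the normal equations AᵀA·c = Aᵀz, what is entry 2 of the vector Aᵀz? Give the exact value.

446

Entry 2 ↔ basis x, so (Aᵀz)_{2} = Σᵢ (x)·zᵢ = (1)·(2) + (7)·(12) + (9)·(18) + (11)·(18) = 446.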